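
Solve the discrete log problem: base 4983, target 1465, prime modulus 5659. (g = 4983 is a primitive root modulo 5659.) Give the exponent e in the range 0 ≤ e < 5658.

943

Baby-step giant-step with m = ceil(sqrt(5658)) = 76.
Baby table (4983^j mod 5659 for j=0..75):
  0:1  1:4983  2:4256  3:3375  4:4736  5:1458  6:4717  7:2984
  8:3079  9:1108  10:3639  11:1701  12:4560  13:1595  14:2649  15:3179
  16:1416  17:4814  18:5320  19:2804  20:261  21:4652  22:1652  23:3730
  24:2434  25:1385  26:3134  27:3541  28:41  29:579  30:4726  31:2559
  32:1770  33:3188  34:991  35:3505  36:1741  37:156  38:2065  39:1833
  40:213  41:3146  42:1088  43:182  44:1466  45:4968  46:3078  47:1784
  48:5042  49:3985  50:5483  51:137  52:3591  53:195  54:3996  55:3706
  56:1681  57:1103  58:1360  59:3057  60:4662  61:551  62:1018  63:2230
  64:3473  65:737  66:5439  67:1586  68:3074  69:4488  70:4995  71:1803
  72:3516  73:5623  74:1700  75:5236
Giant step factor: 4983^(-76) ≡ 4366 (mod 5659).
Scan 1465·4366^i mod 5659 for i = 0, 1, …:
  i=0: 1465   i=1: 1520   i=2: 3972   i=3: 2576
  i=4: 2383   i=5: 2936   i=6: 941   i=7: 5631
  i=8: 2250   i=9: 5135   i=10: 4111   i=11: 3937
  i=12: 2559
Match at i=12, j=31: e = 12·76 + 31 = 943.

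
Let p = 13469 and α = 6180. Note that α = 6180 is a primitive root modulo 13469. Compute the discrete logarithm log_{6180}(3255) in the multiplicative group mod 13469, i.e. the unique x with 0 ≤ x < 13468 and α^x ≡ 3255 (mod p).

5482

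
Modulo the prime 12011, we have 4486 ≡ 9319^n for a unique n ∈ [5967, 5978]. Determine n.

Compute 9319^5967 mod 12011 = 7584, then multiply by 9319 repeatedly:
  9319^5967=7584  9319^5968=2572  9319^5969=6523  9319^5970=166  9319^5971=9546
  9319^5972=5708  9319^5973=8144  9319^5974=8438  9319^5975=9716  9319^5976=4486
Found 4486 at exponent 5976.

5976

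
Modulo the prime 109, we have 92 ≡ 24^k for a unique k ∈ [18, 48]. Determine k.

21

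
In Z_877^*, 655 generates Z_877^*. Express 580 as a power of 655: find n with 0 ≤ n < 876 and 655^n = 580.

Baby-step giant-step with m = ceil(sqrt(876)) = 30.
Baby table (655^j mod 877 for j=0..29):
  0:1  1:655  2:172  3:404  4:643  5:205  6:94  7:180
  8:382  9:265  10:806  11:853  12:66  13:257  14:828  15:354
  16:342  17:375  18:65  19:479  20:656  21:827  22:576  23:170
  24:848  25:299  26:274  27:562  28:647  29:194
Giant step factor: 655^(-30) ≡ 120 (mod 877).
Scan 580·120^i mod 877 for i = 0, 1, …:
  i=0: 580   i=1: 317   i=2: 329   i=3: 15
  i=4: 46   i=5: 258   i=6: 265
Match at i=6, j=9: n = 6·30 + 9 = 189.

189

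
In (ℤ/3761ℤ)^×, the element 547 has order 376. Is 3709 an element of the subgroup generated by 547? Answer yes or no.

no

3709 ∈ ⟨547⟩ iff 3709^376 ≡ 1 (mod 3761), since |⟨547⟩| = 376.
3709^376 mod 3761 = 2744.
Since 2744 ≠ 1, 3709 does not lie in the subgroup.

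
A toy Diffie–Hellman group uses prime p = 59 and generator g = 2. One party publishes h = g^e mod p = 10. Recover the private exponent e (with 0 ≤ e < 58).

Successive powers of 2 modulo 59:
  2^0=1  2^1=2  2^2=4  2^3=8  2^4=16  2^5=32
  2^6=5  2^7=10
So 2^7 ≡ 10 (mod 59), giving e = 7.

7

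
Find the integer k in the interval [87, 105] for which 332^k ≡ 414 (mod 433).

Compute 332^87 mod 433 = 343, then multiply by 332 repeatedly:
  332^87=343  332^88=430  332^89=303  332^90=140  332^91=149
  332^92=106  332^93=119  332^94=105  332^95=220  332^96=296
  332^97=414
Found 414 at exponent 97.

97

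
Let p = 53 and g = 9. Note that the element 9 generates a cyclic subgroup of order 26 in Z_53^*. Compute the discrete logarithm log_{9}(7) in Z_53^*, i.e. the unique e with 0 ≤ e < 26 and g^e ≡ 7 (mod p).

5

Successive powers of 9 modulo 53:
  9^0=1  9^1=9  9^2=28  9^3=40  9^4=42  9^5=7
So 9^5 ≡ 7 (mod 53), giving e = 5.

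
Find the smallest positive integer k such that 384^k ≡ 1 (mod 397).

396

The order of 384 must divide p − 1 = 396 = 2^2 · 3^2 · 11.
Divisors: 1, 2, 3, 4, 6, 9, 11, 12, 18, 22, 33, 36, 44, 66, 99, 132, 198, 396.
Check each in increasing order: 384^1 ≡ 384;  384^2 ≡ 169;  384^3 ≡ 185;  384^4 ≡ 374;  384^6 ≡ 83;  384^9 ≡ 269;  384^11 ≡ 203;  384^12 ≡ 140;  384^18 ≡ 107;  384^22 ≡ 318;  384^33 ≡ 240;  384^36 ≡ 333;  384^44 ≡ 286;  384^66 ≡ 35;  384^99 ≡ 63;  384^132 ≡ 34;  384^198 ≡ 396;  384^396 ≡ 1.
Smallest exponent giving 1 is 396.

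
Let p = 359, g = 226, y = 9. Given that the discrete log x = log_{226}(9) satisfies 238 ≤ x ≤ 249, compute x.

238

Compute 226^238 mod 359 = 9, then multiply by 226 repeatedly:
  226^238=9
Found 9 at exponent 238.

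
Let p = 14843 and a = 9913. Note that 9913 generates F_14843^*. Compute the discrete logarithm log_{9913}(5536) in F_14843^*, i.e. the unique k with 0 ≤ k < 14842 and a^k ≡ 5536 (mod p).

4393

Baby-step giant-step with m = ceil(sqrt(14842)) = 122.
Baby table (9913^j mod 14843 for j=0..121):
  0:1  1:9913  2:6909  3:3315  4:14036  5:586  6:5405  7:11378
  8:13000  9:2074  10:2007  11:5771  12:3001  13:3541  14:13081  15:3505
  16:12445  17:7112  18:11849  19:6478  20:5596  21:4857  22:11592  23:11833
  24:11143  25:13796  26:11189  27:9661  28:2457  29:13721  30:9864  31:10991
  32:6163  33:31  34:10443  35:6377  36:13707  37:4669  38:3323  39:4282
  40:11329  41:2239  42:4922  43:2845  44:785  45:3973  46:5870  47:4750
  48:4754  49:14720  50:12670  51:11087  52:7859  53:10203  54:2137  55:3120
  56:10591  57:4044  58:12072  59:5470  60:2631  61:1952  62:9747  63:8924
  64:14175  65:12937  66:961  67:12030  68:4728  69:9313  70:11152  71:13955
  72:13998  73:9810  74:10037  75:4152  76:13980  77:9492  78:4419  79:3854
  80:13663  81:13787  82:11030  83:6852  84:2308  85:6141  86:4590  87:6875
  88:7662  89:1775  90:6620  91:3157  92:6297  93:7346  94:1140  95:5297
  96:9470  97:8978  98:286  99:105  100:1855  101:12981  102:6686  103:4323
  104:2158  105:3491  106:7250  107:14287  108:9968  109:2933  110:12235  111:3402
  112:730  113:7949  114:11793  115:541  116:4610  117:12176  118:12255  119:8703
  120:5323  121:34
Giant step factor: 9913^(-122) ≡ 1738 (mod 14843).
Scan 5536·1738^i mod 14843 for i = 0, 1, …:
  i=0: 5536   i=1: 3304   i=2: 12954   i=3: 12064
  i=4: 8916   i=5: 14759   i=6: 2438   i=7: 6989
  i=8: 5308   i=9: 7801     …   i=35: 12261
  i=36: 9913
Match at i=36, j=1: k = 36·122 + 1 = 4393.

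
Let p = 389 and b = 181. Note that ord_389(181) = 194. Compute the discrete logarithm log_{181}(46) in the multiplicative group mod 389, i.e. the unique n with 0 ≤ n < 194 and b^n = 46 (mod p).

189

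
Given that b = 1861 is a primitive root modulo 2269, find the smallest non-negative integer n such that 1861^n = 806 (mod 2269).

2185

Baby-step giant-step with m = ceil(sqrt(2268)) = 48.
Baby table (1861^j mod 2269 for j=0..47):
  0:1  1:1861  2:827  3:665  4:960  5:857  6:2039  7:811
  8:386  9:1342  10:1562  11:293  12:713  13:1797  14:1980  15:2193
  16:1511  17:680  18:1647  19:1917  20:669  21:1597  22:1896  23:161
  24:113  25:1545  26:422  27:268  28:1837  29:1543  30:1238  31:883
  32:507  33:1892  34:1793  35:1343  36:1154  37:1120  38:1378  39:488
  40:568  41:1963  42:53  43:1066  44:720  45:1210  46:962  47:41
Giant step factor: 1861^(-48) ≡ 145 (mod 2269).
Scan 806·145^i mod 2269 for i = 0, 1, …:
  i=0: 806   i=1: 1151   i=2: 1258   i=3: 890
  i=4: 1986   i=5: 2076   i=6: 1512   i=7: 1416
  i=8: 1110   i=9: 2120     …   i=44: 1419
  i=45: 1545
Match at i=45, j=25: n = 45·48 + 25 = 2185.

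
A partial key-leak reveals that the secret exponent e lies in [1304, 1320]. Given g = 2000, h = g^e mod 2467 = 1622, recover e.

Compute 2000^1304 mod 2467 = 1512, then multiply by 2000 repeatedly:
  2000^1304=1512  2000^1305=1925  2000^1306=1480  2000^1307=2067  2000^1308=1775
  2000^1309=2454  2000^1310=1137  2000^1311=1893  2000^1312=1622
Found 1622 at exponent 1312.

1312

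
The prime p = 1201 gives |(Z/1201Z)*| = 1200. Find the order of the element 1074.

1200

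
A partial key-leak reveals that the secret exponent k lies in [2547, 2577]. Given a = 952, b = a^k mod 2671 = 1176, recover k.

Compute 952^2547 mod 2671 = 2201, then multiply by 952 repeatedly:
  952^2547=2201  952^2548=1288  952^2549=187  952^2550=1738  952^2551=1227
  952^2552=877  952^2553=1552  952^2554=441  952^2555=485  952^2556=2308
  952^2557=1654  952^2558=1389  952^2559=183  952^2560=601  952^2561=558
  952^2562=2358  952^2563=1176
Found 1176 at exponent 2563.

2563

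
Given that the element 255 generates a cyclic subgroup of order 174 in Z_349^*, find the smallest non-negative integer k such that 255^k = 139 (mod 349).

129

Baby-step giant-step with m = ceil(sqrt(174)) = 14.
Baby table (255^j mod 349 for j=0..13):
  0:1  1:255  2:111  3:36  4:106  5:157  6:249  7:326
  8:68  9:239  10:219  11:5  12:228  13:206
Giant step factor: 255^(-14) ≡ 254 (mod 349).
Scan 139·254^i mod 349 for i = 0, 1, …:
  i=0: 139   i=1: 57   i=2: 169   i=3: 348
  i=4: 95   i=5: 49   i=6: 231   i=7: 42
  i=8: 198   i=9: 36
Match at i=9, j=3: k = 9·14 + 3 = 129.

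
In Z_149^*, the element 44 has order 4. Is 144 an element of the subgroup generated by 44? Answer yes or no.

no

⟨44⟩ has order 4; its elements mod 149 are {1, 44, 105, 148}.
144 is not in this set.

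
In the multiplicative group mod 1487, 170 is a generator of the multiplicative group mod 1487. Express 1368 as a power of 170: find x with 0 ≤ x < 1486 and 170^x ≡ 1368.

549

Baby-step giant-step with m = ceil(sqrt(1486)) = 39.
Baby table (170^j mod 1487 for j=0..38):
  0:1  1:170  2:647  3:1439  4:762  5:171  6:817  7:599
  8:714  9:933  10:988  11:1416  12:1313  13:160  14:434  15:917
  16:1242  17:1473  18:594  19:1351  20:672  21:1228  22:580  23:458
  24:536  25:413  26:321  27:1038  28:994  29:949  30:734  31:1359
  32:545  33:456  34:196  35:606  36:417  37:1001  38:652
Giant step factor: 170^(-39) ≡ 788 (mod 1487).
Scan 1368·788^i mod 1487 for i = 0, 1, …:
  i=0: 1368   i=1: 1396   i=2: 1155   i=3: 96
  i=4: 1298   i=5: 1255   i=6: 85   i=7: 65
  i=8: 662   i=9: 1206     …   i=13: 166
  i=14: 1439
Match at i=14, j=3: x = 14·39 + 3 = 549.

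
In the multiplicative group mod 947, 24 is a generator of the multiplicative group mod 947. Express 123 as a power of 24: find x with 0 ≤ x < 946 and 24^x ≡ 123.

Baby-step giant-step with m = ceil(sqrt(946)) = 31.
Baby table (24^j mod 947 for j=0..30):
  0:1  1:24  2:576  3:566  4:326  5:248  6:270  7:798
  8:212  9:353  10:896  11:670  12:928  13:491  14:420  15:610
  16:435  17:23  18:552  19:937  20:707  21:869  22:22  23:528
  24:361  25:141  26:543  27:721  28:258  29:510  30:876
Giant step factor: 24^(-31) ≡ 633 (mod 947).
Scan 123·633^i mod 947 for i = 0, 1, …:
  i=0: 123   i=1: 205   i=2: 26   i=3: 359
  i=4: 914   i=5: 892   i=6: 224   i=7: 689
  i=8: 517   i=9: 546     …   i=22: 717
  i=23: 248
Match at i=23, j=5: x = 23·31 + 5 = 718.

718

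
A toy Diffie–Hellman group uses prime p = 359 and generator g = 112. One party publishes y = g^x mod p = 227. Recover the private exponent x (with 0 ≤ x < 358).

35

Baby-step giant-step with m = ceil(sqrt(358)) = 19.
Baby table (112^j mod 359 for j=0..18):
  0:1  1:112  2:338  3:161  4:82  5:209  6:73  7:278
  8:262  9:265  10:242  11:179  12:303  13:190  14:99  15:318
  16:75  17:143  18:220
Giant step factor: 112^(-19) ≡ 285 (mod 359).
Scan 227·285^i mod 359 for i = 0, 1, …:
  i=0: 227   i=1: 75
Match at i=1, j=16: x = 1·19 + 16 = 35.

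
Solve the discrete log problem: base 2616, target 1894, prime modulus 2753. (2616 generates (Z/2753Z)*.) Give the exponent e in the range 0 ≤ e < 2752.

549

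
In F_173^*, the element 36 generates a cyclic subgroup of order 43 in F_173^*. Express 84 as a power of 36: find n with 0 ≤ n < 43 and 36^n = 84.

Baby-step giant-step with m = ceil(sqrt(43)) = 7.
Baby table (36^j mod 173 for j=0..6):
  0:1  1:36  2:85  3:119  4:132  5:81  6:148
Giant step factor: 36^(-7) ≡ 84 (mod 173).
Scan 84·84^i mod 173 for i = 0, 1, …:
  i=0: 84   i=1: 136   i=2: 6   i=3: 158
  i=4: 124   i=5: 36
Match at i=5, j=1: n = 5·7 + 1 = 36.

36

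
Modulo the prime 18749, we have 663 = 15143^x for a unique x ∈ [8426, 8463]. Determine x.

Compute 15143^8426 mod 18749 = 2923, then multiply by 15143 repeatedly:
  15143^8426=2923  15143^8427=15349  15143^8428=17303  15143^8429=2054  15143^8430=17880
  15143^8431=2531  15143^8432=3977  15143^8433=1923  15143^8434=2792  15143^8435=261
  15143^8436=15033  15143^8437=13110  15143^8438=10318  15143^8439=10057  15143^8440=13773
  15143^8441=663
Found 663 at exponent 8441.

8441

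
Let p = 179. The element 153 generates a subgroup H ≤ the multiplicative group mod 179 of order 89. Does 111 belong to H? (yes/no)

111 ∈ ⟨153⟩ iff 111^89 ≡ 1 (mod 179), since |⟨153⟩| = 89.
111^89 mod 179 = 178.
Since 178 ≠ 1, 111 does not lie in the subgroup.

no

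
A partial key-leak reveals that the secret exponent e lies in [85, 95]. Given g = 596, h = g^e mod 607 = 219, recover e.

Compute 596^85 mod 607 = 474, then multiply by 596 repeatedly:
  596^85=474  596^86=249  596^87=296  596^88=386  596^89=3
  596^90=574  596^91=363  596^92=256  596^93=219
Found 219 at exponent 93.

93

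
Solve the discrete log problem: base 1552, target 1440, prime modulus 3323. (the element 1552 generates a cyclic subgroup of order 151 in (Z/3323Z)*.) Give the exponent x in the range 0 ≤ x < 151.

15

Successive powers of 1552 modulo 3323:
  1552^0=1  1552^1=1552  1552^2=2852  1552^3=68  1552^4=2523  1552^5=1202
  1552^6=1301  1552^7=2091  1552^8=1984  1552^9=2070  1552^10=2622  1552^11=1992
  1552^12=1194  1552^13=2177  1552^14=2536  1552^15=1440
So 1552^15 ≡ 1440 (mod 3323), giving x = 15.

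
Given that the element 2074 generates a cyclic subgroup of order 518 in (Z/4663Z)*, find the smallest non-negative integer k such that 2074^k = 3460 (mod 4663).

Baby-step giant-step with m = ceil(sqrt(518)) = 23.
Baby table (2074^j mod 4663 for j=0..22):
  0:1  1:2074  2:2190  3:298  4:2536  5:4463  6:207  7:322
  8:1019  9:1067  10:2696  11:567  12:882  13:1372  14:1098  15:1708
  16:3175  17:794  18:717  19:4224  20:3462  21:3831  22:4405
Giant step factor: 2074^(-23) ≡ 2560 (mod 4663).
Scan 3460·2560^i mod 4663 for i = 0, 1, …:
  i=0: 3460   i=1: 2563   i=2: 439   i=3: 57
  i=4: 1367   i=5: 2270   i=6: 1102   i=7: 5
  i=8: 3474   i=9: 1099     …   i=13: 2387
  i=14: 2190
Match at i=14, j=2: k = 14·23 + 2 = 324.

324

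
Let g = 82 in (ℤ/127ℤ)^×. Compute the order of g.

63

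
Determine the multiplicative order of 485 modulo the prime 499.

498

The order of 485 must divide p − 1 = 498 = 2 · 3 · 83.
Divisors: 1, 2, 3, 6, 83, 166, 249, 498.
Check each in increasing order: 485^1 ≡ 485;  485^2 ≡ 196;  485^3 ≡ 250;  485^6 ≡ 125;  485^83 ≡ 140;  485^166 ≡ 139;  485^249 ≡ 498;  485^498 ≡ 1.
Smallest exponent giving 1 is 498.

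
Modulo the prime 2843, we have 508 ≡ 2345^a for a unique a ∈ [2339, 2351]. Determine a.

2343

Compute 2345^2339 mod 2843 = 1006, then multiply by 2345 repeatedly:
  2345^2339=1006  2345^2340=2223  2345^2341=1716  2345^2342=1175  2345^2343=508
Found 508 at exponent 2343.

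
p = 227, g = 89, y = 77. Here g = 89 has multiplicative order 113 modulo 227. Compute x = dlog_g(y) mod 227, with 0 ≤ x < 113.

72

Baby-step giant-step with m = ceil(sqrt(113)) = 11.
Baby table (89^j mod 227 for j=0..10):
  0:1  1:89  2:203  3:134  4:122  5:189  6:23  7:4
  8:129  9:131  10:82
Giant step factor: 89^(-11) ≡ 207 (mod 227).
Scan 77·207^i mod 227 for i = 0, 1, …:
  i=0: 77   i=1: 49   i=2: 155   i=3: 78
  i=4: 29   i=5: 101   i=6: 23
Match at i=6, j=6: x = 6·11 + 6 = 72.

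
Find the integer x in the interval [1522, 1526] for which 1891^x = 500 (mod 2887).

1525

Compute 1891^1522 mod 2887 = 1957, then multiply by 1891 repeatedly:
  1891^1522=1957  1891^1523=2440  1891^1524=614  1891^1525=500
Found 500 at exponent 1525.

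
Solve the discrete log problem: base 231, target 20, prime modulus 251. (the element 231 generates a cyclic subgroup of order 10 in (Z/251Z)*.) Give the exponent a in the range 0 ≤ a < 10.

Successive powers of 231 modulo 251:
  231^0=1  231^1=231  231^2=149  231^3=32  231^4=113  231^5=250
  231^6=20
So 231^6 ≡ 20 (mod 251), giving a = 6.

6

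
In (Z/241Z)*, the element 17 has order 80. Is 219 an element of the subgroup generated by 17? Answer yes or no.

no

219 ∈ ⟨17⟩ iff 219^80 ≡ 1 (mod 241), since |⟨17⟩| = 80.
219^80 mod 241 = 225.
Since 225 ≠ 1, 219 does not lie in the subgroup.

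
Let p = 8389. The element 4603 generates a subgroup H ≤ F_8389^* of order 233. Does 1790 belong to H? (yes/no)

1790 ∈ ⟨4603⟩ iff 1790^233 ≡ 1 (mod 8389), since |⟨4603⟩| = 233.
1790^233 mod 8389 = 7606.
Since 7606 ≠ 1, 1790 does not lie in the subgroup.

no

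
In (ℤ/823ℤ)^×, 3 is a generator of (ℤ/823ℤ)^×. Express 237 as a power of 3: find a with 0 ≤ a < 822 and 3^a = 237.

253

Baby-step giant-step with m = ceil(sqrt(822)) = 29.
Baby table (3^j mod 823 for j=0..28):
  0:1  1:3  2:9  3:27  4:81  5:243  6:729  7:541
  8:800  9:754  10:616  11:202  12:606  13:172  14:516  15:725
  16:529  17:764  18:646  19:292  20:53  21:159  22:477  23:608
  24:178  25:534  26:779  27:691  28:427
Giant step factor: 3^(-29) ≡ 354 (mod 823).
Scan 237·354^i mod 823 for i = 0, 1, …:
  i=0: 237   i=1: 775   i=2: 291   i=3: 139
  i=4: 649   i=5: 129   i=6: 401   i=7: 398
  i=8: 159
Match at i=8, j=21: a = 8·29 + 21 = 253.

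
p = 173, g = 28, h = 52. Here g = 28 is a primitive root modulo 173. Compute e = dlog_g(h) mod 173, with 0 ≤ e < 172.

Baby-step giant-step with m = ceil(sqrt(172)) = 14.
Baby table (28^j mod 173 for j=0..13):
  0:1  1:28  2:92  3:154  4:160  5:155  6:15  7:74
  8:169  9:61  10:151  11:76  12:52  13:72
Giant step factor: 28^(-14) ≡ 49 (mod 173).
Scan 52·49^i mod 173 for i = 0, 1, …:
  i=0: 52
Match at i=0, j=12: e = 0·14 + 12 = 12.

12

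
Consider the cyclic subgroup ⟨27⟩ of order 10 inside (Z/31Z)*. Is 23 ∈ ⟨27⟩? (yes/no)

23 ∈ ⟨27⟩ iff 23^10 ≡ 1 (mod 31), since |⟨27⟩| = 10.
23^10 mod 31 = 1.
Since 1 = 1, 23 lies in the subgroup.

yes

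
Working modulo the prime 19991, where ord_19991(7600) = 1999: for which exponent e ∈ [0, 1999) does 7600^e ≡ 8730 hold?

847

Baby-step giant-step with m = ceil(sqrt(1999)) = 45.
Baby table (7600^j mod 19991 for j=0..44):
  0:1  1:7600  2:6001  3:8129  4:8210  5:4089  6:10386  7:9132
  8:14439  9:5801  10:7445  11:7470  12:17551  13:7648  14:10963  15:16303
  16:18573  17:18340  18:6748  19:7885  20:12973  21:19179  22:6019  23:4992
  24:16273  25:10474  26:18229  27:2770  28:1477  29:10249  30:7464  31:11933
  32:11624  33:2171  34:7025  35:14030  36:15997  37:11929  38:1215  39:18149
  40:14491  41:1181  42:19632  43:10367  44:4669
Giant step factor: 7600^(-45) ≡ 7410 (mod 19991).
Scan 8730·7410^i mod 19991 for i = 0, 1, …:
  i=0: 8730   i=1: 18415   i=2: 16575   i=3: 16037
  i=4: 7666   i=5: 10629   i=6: 16341   i=7: 1323
  i=8: 7840   i=9: 554     …   i=17: 15382
  i=18: 11929
Match at i=18, j=37: e = 18·45 + 37 = 847.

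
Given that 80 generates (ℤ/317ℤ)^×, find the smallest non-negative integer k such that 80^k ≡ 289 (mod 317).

258

Baby-step giant-step with m = ceil(sqrt(316)) = 18.
Baby table (80^j mod 317 for j=0..17):
  0:1  1:80  2:60  3:45  4:113  5:164  6:123  7:13
  8:89  9:146  10:268  11:201  12:230  13:14  14:169  15:206
  16:313  17:314
Giant step factor: 80^(-18) ≡ 70 (mod 317).
Scan 289·70^i mod 317 for i = 0, 1, …:
  i=0: 289   i=1: 259   i=2: 61   i=3: 149
  i=4: 286   i=5: 49   i=6: 260   i=7: 131
  i=8: 294   i=9: 292     …   i=13: 278
  i=14: 123
Match at i=14, j=6: k = 14·18 + 6 = 258.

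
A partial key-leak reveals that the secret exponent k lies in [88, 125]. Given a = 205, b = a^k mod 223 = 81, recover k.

122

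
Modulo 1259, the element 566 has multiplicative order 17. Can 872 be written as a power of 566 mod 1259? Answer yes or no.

⟨566⟩ has order 17; its elements mod 1259 are {1, 51, 78, 83, 113, 179, 201, 316, 395, 456, 566, 570, 594, 727, 1008, 1048, 1168}.
872 is not in this set.

no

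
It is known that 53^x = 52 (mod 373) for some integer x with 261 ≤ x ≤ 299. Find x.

296

Compute 53^261 mod 373 = 18, then multiply by 53 repeatedly:
  53^261=18  53^262=208  53^263=207  53^264=154  53^265=329
  53^266=279  53^267=240  53^268=38  53^269=149  53^270=64
  53^271=35  53^272=363  53^273=216  53^274=258  53^275=246
  53^276=356  53^277=218  53^278=364  53^279=269  53^280=83
  53^281=296  53^282=22  53^283=47  53^284=253  53^285=354
  53^286=112  53^287=341  53^288=169  53^289=5  53^290=265
  53^291=244  53^292=250  53^293=195  53^294=264  53^295=191
  53^296=52
Found 52 at exponent 296.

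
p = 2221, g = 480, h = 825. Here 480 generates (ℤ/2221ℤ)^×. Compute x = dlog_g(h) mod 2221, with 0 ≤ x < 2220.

31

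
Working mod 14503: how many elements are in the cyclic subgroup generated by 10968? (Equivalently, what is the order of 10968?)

14502

The order of 10968 must divide p − 1 = 14502 = 2 · 3 · 2417.
Divisors: 1, 2, 3, 6, 2417, 4834, 7251, 14502.
Check each in increasing order: 10968^1 ≡ 10968;  10968^2 ≡ 9142;  10968^3 ≡ 10217;  10968^6 ≡ 8998;  10968^2417 ≡ 4174;  10968^4834 ≡ 4173;  10968^7251 ≡ 14502;  10968^14502 ≡ 1.
Smallest exponent giving 1 is 14502.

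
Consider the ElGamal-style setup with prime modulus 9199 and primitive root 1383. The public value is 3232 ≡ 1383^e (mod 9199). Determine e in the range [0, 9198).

3889

Baby-step giant-step with m = ceil(sqrt(9198)) = 96.
Baby table (1383^j mod 9199 for j=0..95):
  0:1  1:1383  2:8496  3:2845  4:6662  5:5347  6:8104  7:3450
  8:6268  9:3186  10:9116  11:4798  12:3155  13:3039  14:8193  15:6950
  16:8094  17:8018  18:4099  19:2333  20:6889  21:6522  22:4906  23:5335
  24:707  25:2687  26:8924  27:6033  28:146  29:8739  30:7750  31:1415
  32:6757  33:7946  34:5712  35:6954  36:4427  37:5206  38:6280  39:1384
  40:680  41:2142  42:308  43:2810  44:4252  45:2355  46:519  47:255
  48:3103  49:4715  50:7953  51:6194  52:2033  53:5944  54:5845  55:6913
  56:2918  57:6432  58:23  59:4212  60:2229  61:1042  62:6042  63:3394
  64:2412  65:5758  66:6179  67:8885  68:7290  69:9165  70:8172  71:5504
  72:4459  73:3467  74:2182  75:434  76:2287  77:7664  78:2064  79:2822
  80:2450  81:3118  82:7062  83:6607  84:2874  85:774  86:3358  87:7818
  88:3469  89:4948  90:8227  91:7977  92:2590  93:3559  94:632  95:151
Giant step factor: 1383^(-96) ≡ 6621 (mod 9199).
Scan 3232·6621^i mod 9199 for i = 0, 1, …:
  i=0: 3232   i=1: 2198   i=2: 140   i=3: 7040
  i=4: 507   i=5: 8411   i=6: 7684   i=7: 5294
  i=8: 3384   i=9: 5899     …   i=39: 5033
  i=40: 4715
Match at i=40, j=49: e = 40·96 + 49 = 3889.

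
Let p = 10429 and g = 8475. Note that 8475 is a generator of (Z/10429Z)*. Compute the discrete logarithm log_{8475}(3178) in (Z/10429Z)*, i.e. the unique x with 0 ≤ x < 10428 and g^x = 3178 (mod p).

Baby-step giant-step with m = ceil(sqrt(10428)) = 103.
Baby table (8475^j mod 10429 for j=0..102):
  0:1  1:8475  2:1102  3:5495  4:4640  5:6670  6:3070  7:8324
  8:4144  9:5957  10:9215  11:4773  12:7513  13:3630  14:9129  15:5953
  16:6602  17:365  18:6391  19:5928  20:3307  21:4102  22:4593  23:4647
  24:3421  25:355  26:5073  27:5337  28:502  29:9847  30:467  31:5234
  32:3613  33:631  34:8077  35:7048  36:4917  37:7720  38:5883  39:7805
  40:6657  41:7614  42:4427  43:5712  44:8211  45:5937  46:6579  47:3591
  48:1903  49:4691  50:877  51:7127  52:6986  53:917  54:1970  55:9350
  56:1708  57:10277  58:4996  59:9789  60:9509  61:3892  62:8202  63:2665
  64:7090  65:6281  66:1859  67:7235  68:4534  69:5214  70:977  71:9878
  72:2467  73:8109  74:7094  75:8894  76:6267  77:8357  78:2236  79:607
  80:2828  81:1458  82:8614  83:650  84:2238  85:7128  86:5032  87:2019
  88:7465  89:3561  90:8378  91:2918  92:2891  93:3504  94:5037  95:2678
  96:2546  97:10178  98:291  99:4981  100:7812  101:3408  102:4899
Giant step factor: 8475^(-103) ≡ 7334 (mod 10429).
Scan 3178·7334^i mod 10429 for i = 0, 1, …:
  i=0: 3178   i=1: 9066   i=2: 5169   i=3: 31
  i=4: 8345   i=5: 4858   i=6: 3108   i=7: 6707
  i=8: 5974   i=9: 1087     …   i=15: 1109
  i=16: 9215
Match at i=16, j=10: x = 16·103 + 10 = 1658.

1658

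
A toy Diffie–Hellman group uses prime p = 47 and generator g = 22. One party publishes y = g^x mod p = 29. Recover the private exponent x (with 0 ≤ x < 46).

29

Baby-step giant-step with m = ceil(sqrt(46)) = 7.
Baby table (22^j mod 47 for j=0..6):
  0:1  1:22  2:14  3:26  4:8  5:35  6:18
Giant step factor: 22^(-7) ≡ 40 (mod 47).
Scan 29·40^i mod 47 for i = 0, 1, …:
  i=0: 29   i=1: 32   i=2: 11   i=3: 17
  i=4: 22
Match at i=4, j=1: x = 4·7 + 1 = 29.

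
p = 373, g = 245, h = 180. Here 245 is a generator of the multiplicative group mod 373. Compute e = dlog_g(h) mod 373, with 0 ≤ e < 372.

119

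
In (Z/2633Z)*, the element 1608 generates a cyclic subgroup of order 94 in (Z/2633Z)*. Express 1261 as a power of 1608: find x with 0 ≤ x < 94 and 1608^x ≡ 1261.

Baby-step giant-step with m = ceil(sqrt(94)) = 10.
Baby table (1608^j mod 2633 for j=0..9):
  0:1  1:1608  2:58  3:1109  4:731  5:1130  6:270  7:2348
  8:2495  9:1901
Giant step factor: 1608^(-10) ≡ 2307 (mod 2633).
Scan 1261·2307^i mod 2633 for i = 0, 1, …:
  i=0: 1261   i=1: 2295   i=2: 2235   i=3: 731
Match at i=3, j=4: x = 3·10 + 4 = 34.

34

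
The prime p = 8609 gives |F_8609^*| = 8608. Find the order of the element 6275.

4304

The order of 6275 must divide p − 1 = 8608 = 2^5 · 269.
Divisors: 1, 2, 4, 8, 16, 32, 269, 538, 1076, 2152, 4304, 8608.
Check each in increasing order: 6275^1 ≡ 6275;  6275^2 ≡ 6668;  6275^4 ≡ 5348;  6275^8 ≡ 2006;  6275^16 ≡ 3633;  6275^32 ≡ 1092;  6275^269 ≡ 6025;  6275^538 ≡ 5081;  6275^1076 ≡ 6779;  6275^2152 ≡ 8608;  6275^4304 ≡ 1.
Smallest exponent giving 1 is 4304.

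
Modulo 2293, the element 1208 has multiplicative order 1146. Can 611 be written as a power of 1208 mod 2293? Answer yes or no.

no

611 ∈ ⟨1208⟩ iff 611^1146 ≡ 1 (mod 2293), since |⟨1208⟩| = 1146.
611^1146 mod 2293 = 2292.
Since 2292 ≠ 1, 611 does not lie in the subgroup.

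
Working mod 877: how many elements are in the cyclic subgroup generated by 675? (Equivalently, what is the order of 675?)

219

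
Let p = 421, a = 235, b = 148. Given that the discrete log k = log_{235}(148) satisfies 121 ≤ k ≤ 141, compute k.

Compute 235^121 mod 421 = 177, then multiply by 235 repeatedly:
  235^121=177  235^122=337  235^123=47  235^124=99  235^125=110
  235^126=169  235^127=141  235^128=297  235^129=330  235^130=86
  235^131=2  235^132=49  235^133=148
Found 148 at exponent 133.

133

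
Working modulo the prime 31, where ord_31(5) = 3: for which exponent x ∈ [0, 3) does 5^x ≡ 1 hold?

0

Successive powers of 5 modulo 31:
  5^0=1
So 5^0 ≡ 1 (mod 31), giving x = 0.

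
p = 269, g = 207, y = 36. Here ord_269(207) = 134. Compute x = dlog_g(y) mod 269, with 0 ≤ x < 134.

6

Baby-step giant-step with m = ceil(sqrt(134)) = 12.
Baby table (207^j mod 269 for j=0..11):
  0:1  1:207  2:78  3:6  4:166  5:199  6:36  7:189
  8:118  9:216  10:58  11:170
Giant step factor: 207^(-12) ≡ 258 (mod 269).
Scan 36·258^i mod 269 for i = 0, 1, …:
  i=0: 36
Match at i=0, j=6: x = 0·12 + 6 = 6.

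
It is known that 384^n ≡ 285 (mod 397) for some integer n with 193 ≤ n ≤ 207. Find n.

Compute 384^193 mod 397 = 158, then multiply by 384 repeatedly:
  384^193=158  384^194=328  384^195=103  384^196=249  384^197=336
  384^198=396  384^199=13  384^200=228  384^201=212  384^202=23
  384^203=98  384^204=314  384^205=285
Found 285 at exponent 205.

205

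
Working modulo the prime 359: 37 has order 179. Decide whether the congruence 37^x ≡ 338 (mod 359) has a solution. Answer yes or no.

yes

338 ∈ ⟨37⟩ iff 338^179 ≡ 1 (mod 359), since |⟨37⟩| = 179.
338^179 mod 359 = 1.
Since 1 = 1, 338 lies in the subgroup.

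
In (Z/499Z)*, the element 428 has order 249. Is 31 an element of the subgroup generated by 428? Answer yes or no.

yes

31 ∈ ⟨428⟩ iff 31^249 ≡ 1 (mod 499), since |⟨428⟩| = 249.
31^249 mod 499 = 1.
Since 1 = 1, 31 lies in the subgroup.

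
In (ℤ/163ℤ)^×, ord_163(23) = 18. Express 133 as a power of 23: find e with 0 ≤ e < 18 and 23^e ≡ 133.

Successive powers of 23 modulo 163:
  23^0=1  23^1=23  23^2=40  23^3=105  23^4=133
So 23^4 ≡ 133 (mod 163), giving e = 4.

4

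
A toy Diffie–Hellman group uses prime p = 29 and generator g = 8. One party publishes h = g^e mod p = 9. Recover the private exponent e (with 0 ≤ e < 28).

Successive powers of 8 modulo 29:
  8^0=1  8^1=8  8^2=6  8^3=19  8^4=7  8^5=27
  8^6=13  8^7=17  8^8=20  8^9=15  8^10=4  8^11=3
  8^12=24  8^13=18  8^14=28  8^15=21  8^16=23  8^17=10
  8^18=22  8^19=2  8^20=16  8^21=12  8^22=9
So 8^22 ≡ 9 (mod 29), giving e = 22.

22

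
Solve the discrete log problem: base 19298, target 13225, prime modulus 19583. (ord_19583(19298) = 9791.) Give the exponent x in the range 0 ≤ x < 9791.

4471

Baby-step giant-step with m = ceil(sqrt(9791)) = 99.
Baby table (19298^j mod 19583 for j=0..98):
  0:1  1:19298  2:2893  3:17564  4:7508  5:14350  6:3097  7:18173
  8:10190  9:13717  10:7255  11:8123  12:15322  13:239  14:10217  15:6022
  16:7034  17:12359  18:2625  19:15612  20:15504  21:7118  22:8002  23:10641
  24:2680  25:19520  26:17955  27:13571  28:9699  29:16571  30:16351  31:719
  32:10498  33:4269  34:17064  35:12927  36:16992  37:13864  38:4526  39:2568
  40:12274  41:7267  42:4703  43:10872  44:15177  45:2398  46:1975  47:5032
  48:15022  49:7407  50:3969  51:4649  52:6679  53:15619  54:13509  55:7786
  56:13452  57:4448  58:5215  59:2033  60:8085  61:6569  62:7803  63:8607
  64:14463  65:10058  66:12171  67:17039  68:469  69:3416  70:5590  71:12656
  72:15895  73:13181  74:3351  75:4532  76:858  77:10049  78:14736  79:10585
  80:18640  81:14176  82:13521  83:4366  84:9002  85:19386  86:16979  87:17569
  88:6083  89:9232  90:12585  91:16547  92:3608  93:9619  94:205  95:324
  96:5575  97:16931  98:11666
Giant step factor: 19298^(-99) ≡ 10716 (mod 19583).
Scan 13225·10716^i mod 19583 for i = 0, 1, …:
  i=0: 13225   i=1: 16512   i=2: 10187   i=3: 8250
  i=4: 9338   i=5: 16461   i=6: 11995   i=7: 15191
  i=8: 12860   i=9: 2189     …   i=44: 10048
  i=45: 7034
Match at i=45, j=16: x = 45·99 + 16 = 4471.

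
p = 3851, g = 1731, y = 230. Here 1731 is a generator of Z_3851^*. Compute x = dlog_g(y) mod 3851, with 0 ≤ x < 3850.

3753

Baby-step giant-step with m = ceil(sqrt(3850)) = 63.
Baby table (1731^j mod 3851 for j=0..62):
  0:1  1:1731  2:283  3:796  4:3069  5:1910  6:2052  7:1390
  8:3066  9:568  10:1203  11:2853  12:1561  13:2540  14:2749  15:2534
  16:65  17:836  18:2991  19:1677  20:3084  21:918  22:2446  23:1777
  24:2889  25:2261  26:1175  27:597  28:1339  29:3358  30:1539  31:2968
  32:374  33:426  34:1865  35:1177  36:208  37:1905  38:1099  39:3826
  40:2937  41:627  42:3206  43:295  44:2313  45:2614  46:3760  47:370
  48:1204  49:733  50:1844  51:3336  52:1967  53:593  54:2117  55:2226
  56:2206  57:2245  58:436  59:3771  60:156  61:466  62:1787
Giant step factor: 1731^(-63) ≡ 1489 (mod 3851).
Scan 230·1489^i mod 3851 for i = 0, 1, …:
  i=0: 230   i=1: 3582   i=2: 3814   i=3: 2672
  i=4: 525   i=5: 3823   i=6: 669   i=7: 2583
  i=8: 2789   i=9: 1443     …   i=58: 3802
  i=59: 208
Match at i=59, j=36: x = 59·63 + 36 = 3753.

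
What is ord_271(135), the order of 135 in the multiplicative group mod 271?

The order of 135 must divide p − 1 = 270 = 2 · 3^3 · 5.
Divisors: 1, 2, 3, 5, 6, 9, 10, 15, 18, 27, 30, 45, 54, 90, 135, 270.
Check each in increasing order: 135^1 ≡ 135;  135^2 ≡ 68;  135^3 ≡ 237;  135^5 ≡ 127;  135^6 ≡ 72;  135^9 ≡ 262;  135^10 ≡ 140;  135^15 ≡ 165;  135^18 ≡ 81;  135^27 ≡ 84;  135^30 ≡ 125;  135^45 ≡ 29;  135^54 ≡ 10;  135^90 ≡ 28;  135^135 ≡ 270;  135^270 ≡ 1.
Smallest exponent giving 1 is 270.

270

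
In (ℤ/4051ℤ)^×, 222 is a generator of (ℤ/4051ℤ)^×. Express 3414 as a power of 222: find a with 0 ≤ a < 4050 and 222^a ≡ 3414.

3150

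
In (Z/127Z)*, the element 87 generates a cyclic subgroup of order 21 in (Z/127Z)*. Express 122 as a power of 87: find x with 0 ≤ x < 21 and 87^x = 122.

19

Successive powers of 87 modulo 127:
  87^0=1  87^1=87  87^2=76  87^3=8  87^4=61  87^5=100
  87^6=64  87^7=107  87^8=38  87^9=4  87^10=94  87^11=50
  87^12=32  87^13=117  87^14=19  87^15=2  87^16=47  87^17=25
  87^18=16  87^19=122
So 87^19 ≡ 122 (mod 127), giving x = 19.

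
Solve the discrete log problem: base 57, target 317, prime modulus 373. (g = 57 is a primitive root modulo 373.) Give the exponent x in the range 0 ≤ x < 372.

351

Baby-step giant-step with m = ceil(sqrt(372)) = 20.
Baby table (57^j mod 373 for j=0..19):
  0:1  1:57  2:265  3:185  4:101  5:162  6:282  7:35
  8:130  9:323  10:134  11:178  12:75  13:172  14:106  15:74
  16:115  17:214  18:262  19:14
Giant step factor: 57^(-20) ≡ 165 (mod 373).
Scan 317·165^i mod 373 for i = 0, 1, …:
  i=0: 317   i=1: 85   i=2: 224   i=3: 33
  i=4: 223   i=5: 241   i=6: 227   i=7: 155
  i=8: 211   i=9: 126     …   i=16: 304
  i=17: 178
Match at i=17, j=11: x = 17·20 + 11 = 351.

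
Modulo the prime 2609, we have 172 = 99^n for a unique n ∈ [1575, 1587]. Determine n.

1587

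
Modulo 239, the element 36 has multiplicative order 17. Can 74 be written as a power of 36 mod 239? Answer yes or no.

⟨36⟩ has order 17; its elements mod 239 are {1, 6, 22, 36, 40, 51, 67, 71, 75, 101, 128, 132, 163, 166, 187, 211, 216}.
74 is not in this set.

no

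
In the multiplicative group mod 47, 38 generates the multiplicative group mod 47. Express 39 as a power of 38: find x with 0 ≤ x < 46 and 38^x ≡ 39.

37

Baby-step giant-step with m = ceil(sqrt(46)) = 7.
Baby table (38^j mod 47 for j=0..6):
  0:1  1:38  2:34  3:23  4:28  5:30  6:12
Giant step factor: 38^(-7) ≡ 10 (mod 47).
Scan 39·10^i mod 47 for i = 0, 1, …:
  i=0: 39   i=1: 14   i=2: 46   i=3: 37
  i=4: 41   i=5: 34
Match at i=5, j=2: x = 5·7 + 2 = 37.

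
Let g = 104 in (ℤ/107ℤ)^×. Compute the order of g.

106

The order of 104 must divide p − 1 = 106 = 2 · 53.
Divisors: 1, 2, 53, 106.
Check each in increasing order: 104^1 ≡ 104;  104^2 ≡ 9;  104^53 ≡ 106;  104^106 ≡ 1.
Smallest exponent giving 1 is 106.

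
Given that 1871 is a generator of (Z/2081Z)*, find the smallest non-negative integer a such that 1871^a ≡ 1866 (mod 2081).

212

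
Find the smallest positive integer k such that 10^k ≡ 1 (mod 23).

22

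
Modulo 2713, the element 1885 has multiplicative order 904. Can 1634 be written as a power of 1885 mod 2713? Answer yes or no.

no

1634 ∈ ⟨1885⟩ iff 1634^904 ≡ 1 (mod 2713), since |⟨1885⟩| = 904.
1634^904 mod 2713 = 1211.
Since 1211 ≠ 1, 1634 does not lie in the subgroup.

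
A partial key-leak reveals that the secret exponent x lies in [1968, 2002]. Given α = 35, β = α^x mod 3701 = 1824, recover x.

Compute 35^1968 mod 3701 = 1455, then multiply by 35 repeatedly:
  35^1968=1455  35^1969=2812  35^1970=2194  35^1971=2770  35^1972=724
  35^1973=3134  35^1974=2361  35^1975=1213  35^1976=1744  35^1977=1824
Found 1824 at exponent 1977.

1977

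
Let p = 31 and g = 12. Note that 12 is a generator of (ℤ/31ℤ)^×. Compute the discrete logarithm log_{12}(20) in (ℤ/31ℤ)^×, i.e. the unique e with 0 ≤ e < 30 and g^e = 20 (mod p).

2

Successive powers of 12 modulo 31:
  12^0=1  12^1=12  12^2=20
So 12^2 ≡ 20 (mod 31), giving e = 2.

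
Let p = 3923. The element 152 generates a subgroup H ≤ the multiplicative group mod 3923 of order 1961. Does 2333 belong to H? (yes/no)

2333 ∈ ⟨152⟩ iff 2333^1961 ≡ 1 (mod 3923), since |⟨152⟩| = 1961.
2333^1961 mod 3923 = 3922.
Since 3922 ≠ 1, 2333 does not lie in the subgroup.

no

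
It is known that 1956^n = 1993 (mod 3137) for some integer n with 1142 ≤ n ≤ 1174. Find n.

1157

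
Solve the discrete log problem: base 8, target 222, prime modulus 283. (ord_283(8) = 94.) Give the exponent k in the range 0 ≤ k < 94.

85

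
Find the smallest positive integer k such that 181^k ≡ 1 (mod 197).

98

The order of 181 must divide p − 1 = 196 = 2^2 · 7^2.
Divisors: 1, 2, 4, 7, 14, 28, 49, 98, 196.
Check each in increasing order: 181^1 ≡ 181;  181^2 ≡ 59;  181^4 ≡ 132;  181^7 ≡ 93;  181^14 ≡ 178;  181^28 ≡ 164;  181^49 ≡ 196;  181^98 ≡ 1.
Smallest exponent giving 1 is 98.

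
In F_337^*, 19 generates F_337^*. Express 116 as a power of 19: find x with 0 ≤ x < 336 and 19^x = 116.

85

Baby-step giant-step with m = ceil(sqrt(336)) = 19.
Baby table (19^j mod 337 for j=0..18):
  0:1  1:19  2:24  3:119  4:239  5:160  6:7  7:133
  8:168  9:159  10:325  11:109  12:49  13:257  14:165  15:102
  16:253  17:89  18:6
Giant step factor: 19^(-19) ≡ 68 (mod 337).
Scan 116·68^i mod 337 for i = 0, 1, …:
  i=0: 116   i=1: 137   i=2: 217   i=3: 265
  i=4: 159
Match at i=4, j=9: x = 4·19 + 9 = 85.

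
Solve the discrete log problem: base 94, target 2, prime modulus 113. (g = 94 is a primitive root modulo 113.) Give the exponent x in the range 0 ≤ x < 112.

Baby-step giant-step with m = ceil(sqrt(112)) = 11.
Baby table (94^j mod 113 for j=0..10):
  0:1  1:94  2:22  3:34  4:32  5:70  6:26  7:71
  8:7  9:93  10:41
Giant step factor: 94^(-11) ≡ 66 (mod 113).
Scan 2·66^i mod 113 for i = 0, 1, …:
  i=0: 2   i=1: 19   i=2: 11   i=3: 48
  i=4: 4   i=5: 38   i=6: 22
Match at i=6, j=2: x = 6·11 + 2 = 68.

68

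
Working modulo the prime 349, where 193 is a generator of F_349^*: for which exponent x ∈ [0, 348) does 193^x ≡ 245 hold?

Baby-step giant-step with m = ceil(sqrt(348)) = 19.
Baby table (193^j mod 349 for j=0..18):
  0:1  1:193  2:255  3:6  4:111  5:134  6:36  7:317
  8:106  9:216  10:157  11:287  12:249  13:244  14:326  15:98
  16:68  17:211  18:239
Giant step factor: 193^(-19) ≡ 71 (mod 349).
Scan 245·71^i mod 349 for i = 0, 1, …:
  i=0: 245   i=1: 294   i=2: 283   i=3: 200
  i=4: 240   i=5: 288   i=6: 206   i=7: 317
Match at i=7, j=7: x = 7·19 + 7 = 140.

140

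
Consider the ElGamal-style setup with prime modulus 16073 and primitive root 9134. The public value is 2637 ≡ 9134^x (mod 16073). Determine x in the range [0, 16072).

Baby-step giant-step with m = ceil(sqrt(16072)) = 127.
Baby table (9134^j mod 16073 for j=0..126):
  0:1  1:9134  2:11086  3:15697  4:5238  5:10644  6:12792  7:7491
  8:33  9:12108  10:12232  11:3665  12:12124  13:13719  14:4238  15:6108
  16:1089  17:13812  18:1831  19:8434  20:14340  21:2683  22:11270  23:8688
  24:3791  25:5752  26:12204  27:5081  28:7103  29:8174  30:2231  31:13463
  32:12592  33:13013  34:907  35:6943  36:9377  37:12574  38:9331  39:10308
  40:13711  41:11531  42:13858  43:4097  44:4054  45:13117  46:2536  47:2631
  48:2419  49:10844  50:7270  51:6617  52:5198  53:14963  54:3323  55:6458
  56:15535  57:4246  58:14888  59:9412  60:10804  61:11589  62:13221  63:4165
  64:14392  65:11534  66:9114  67:5209  68:2926  69:12758  70:2322  71:8861
  72:8819  73:10943  74:11448  75:11167  76:120  77:3116  78:12334  79:3099
  80:1713  81:7513  82:8105  83:14905  84:3960  85:6390  86:5197  87:5829
  88:8310  89:6834  90:10297  91:9675  92:2096  93:1921  94:10771  95:15554
  96:989  97:500  98:2268  99:13888  100:4876  101:15174  102:1837  103:15019
  104:491  105:427  106:10552  107:8260  108:178  109:2479  110:12402  111:13437
  112:130  113:14091  114:10683  115:15412  116:5874  117:1442  118:7441  119:9450
  120:4290  121:14959  122:15006  123:10333  124:966  125:15440  126:4458
Giant step factor: 9134^(-127) ≡ 9796 (mod 16073).
Scan 2637·9796^i mod 16073 for i = 0, 1, …:
  i=0: 2637   i=1: 2741   i=2: 8926   i=3: 1976
  i=4: 5004   i=5: 12607   i=6: 9313   i=7: 15873
  i=8: 1706   i=9: 12129     …   i=32: 11369
  i=33: 907
Match at i=33, j=34: x = 33·127 + 34 = 4225.

4225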